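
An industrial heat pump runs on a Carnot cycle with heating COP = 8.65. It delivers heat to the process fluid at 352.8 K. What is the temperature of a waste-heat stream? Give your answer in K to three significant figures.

312 K

COP_HP = T_H/(T_H − T_C) gives T_H − T_C = T_H/COP.
With T_H = 352.80 K, T_C = 352.80 × (1 − 1/8.65) = 312.01 K.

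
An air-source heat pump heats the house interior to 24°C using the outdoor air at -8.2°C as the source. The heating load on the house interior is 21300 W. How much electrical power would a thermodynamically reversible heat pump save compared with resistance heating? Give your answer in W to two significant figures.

19000 W

In absolute terms T_C = 264.95 K and T_H = 297.15 K, so ΔT = 32.20 K.
COP_Carnot = T_H/ΔT = 297.15/32.20 = 9.228.
Resistance heating needs Ẇ_res = Q̇_H = 21300 W; the reversible heat pump needs only Ẇ_hp = Q̇_H/COP = 2308 W.
Saving = 21300 − 2308 = 18990 W.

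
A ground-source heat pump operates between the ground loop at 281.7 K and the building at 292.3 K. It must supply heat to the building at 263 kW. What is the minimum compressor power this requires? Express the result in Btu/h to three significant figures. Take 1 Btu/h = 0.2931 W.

32500 Btu/h

The reservoir spacing is ΔT = 292.3 − 281.7 = 10.60 K.
COP_Carnot = T_H/ΔT = 292.30/10.60 = 27.58.
Ẇ_min = Q̇/COP_Carnot = 263.0/27.58 = 9.537 kW = 32540 Btu/h.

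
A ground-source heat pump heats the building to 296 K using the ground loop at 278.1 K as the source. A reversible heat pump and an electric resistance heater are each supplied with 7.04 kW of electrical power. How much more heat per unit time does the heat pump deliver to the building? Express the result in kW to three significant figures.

109 kW

The reservoir spacing is ΔT = 296 − 278.1 = 17.90 K.
COP_Carnot = T_H/ΔT = 296.00/17.90 = 16.54.
The heat pump delivers Q̇_H = COP × Ẇ = 116.4 kW; the resistance heater delivers Ẇ = 7.040 kW.
Extra = (COP − 1)·Ẇ = 109.4 kW.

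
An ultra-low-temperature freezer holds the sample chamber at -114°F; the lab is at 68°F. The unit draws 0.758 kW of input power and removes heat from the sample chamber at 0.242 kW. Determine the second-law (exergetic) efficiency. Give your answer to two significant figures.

COP_actual = Q̇_C/Ẇ = 0.2420/0.7580 = 0.3193.
In absolute terms T_C = 192.04 K and T_H = 293.15 K, so ΔT = 101.1 K.
COP_Carnot = T_C/ΔT = 192.04/101.1 = 1.899.
η_II = COP_actual/COP_Carnot = 0.3193/1.899 = 0.1681.

0.17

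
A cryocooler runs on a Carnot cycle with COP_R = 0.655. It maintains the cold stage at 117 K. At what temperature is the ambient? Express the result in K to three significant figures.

296 K

COP_R = T_C/(T_H − T_C) gives T_H − T_C = T_C/COP.
With T_C = 117.00 K, T_H = 117.00 × (1 + 1/0.655) = 295.63 K.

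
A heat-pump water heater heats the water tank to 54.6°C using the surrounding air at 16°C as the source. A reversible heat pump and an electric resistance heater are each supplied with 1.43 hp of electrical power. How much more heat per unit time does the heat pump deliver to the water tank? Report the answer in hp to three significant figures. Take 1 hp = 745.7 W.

In absolute terms T_C = 289.15 K and T_H = 327.75 K, so ΔT = 38.60 K.
COP_Carnot = T_H/ΔT = 327.75/38.60 = 8.491.
The heat pump delivers Q̇_H = COP × Ẇ = 12.14 hp; the resistance heater delivers Ẇ = 1.430 hp.
Extra = (COP − 1)·Ẇ = 10.71 hp.

10.7 hp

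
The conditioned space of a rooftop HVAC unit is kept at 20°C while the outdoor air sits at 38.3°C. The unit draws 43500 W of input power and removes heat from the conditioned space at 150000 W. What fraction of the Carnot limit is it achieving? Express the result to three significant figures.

0.215

COP_actual = Q̇_C/Ẇ = 150000/43500 = 3.448.
In absolute terms T_C = 293.15 K and T_H = 311.45 K, so ΔT = 18.30 K.
COP_Carnot = T_C/ΔT = 293.15/18.30 = 16.02.
η_II = COP_actual/COP_Carnot = 3.448/16.02 = 0.2153.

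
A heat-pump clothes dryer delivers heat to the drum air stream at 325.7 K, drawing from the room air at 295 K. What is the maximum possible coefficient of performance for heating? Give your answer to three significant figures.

The reservoir spacing is ΔT = 325.7 − 295 = 30.70 K.
For a reversible cycle, COP_Carnot = T_H/ΔT = 325.70/30.70 = 10.61.

10.6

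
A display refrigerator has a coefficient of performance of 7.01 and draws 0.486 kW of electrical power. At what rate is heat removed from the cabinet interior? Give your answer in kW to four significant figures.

Q̇_C = COP × Ẇ = 7.01 × 0.4860 = 3.407 kW.

3.407 kW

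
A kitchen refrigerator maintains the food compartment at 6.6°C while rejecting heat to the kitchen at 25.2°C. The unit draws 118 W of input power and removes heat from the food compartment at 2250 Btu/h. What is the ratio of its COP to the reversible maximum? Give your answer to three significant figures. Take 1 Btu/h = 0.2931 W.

Converting, Q̇_C = 2250 Btu/h = 659.5 W, so COP_actual = Q̇_C/Ẇ = 659.5/118.0 = 5.589.
In absolute terms T_C = 279.75 K and T_H = 298.35 K, so ΔT = 18.60 K.
COP_Carnot = T_C/ΔT = 279.75/18.60 = 15.04.
η_II = COP_actual/COP_Carnot = 5.589/15.04 = 0.3716.

0.372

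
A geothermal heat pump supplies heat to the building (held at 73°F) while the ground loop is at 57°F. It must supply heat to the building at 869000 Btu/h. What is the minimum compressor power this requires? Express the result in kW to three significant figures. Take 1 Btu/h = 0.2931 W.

In absolute terms T_C = 287.04 K and T_H = 295.93 K, so ΔT = 8.889 K.
COP_Carnot = T_H/ΔT = 295.93/8.889 = 33.29.
Ẇ_min = Q̇/COP_Carnot = 869000/33.29 = 26100 Btu/h = 7.651 kW.

7.65 kW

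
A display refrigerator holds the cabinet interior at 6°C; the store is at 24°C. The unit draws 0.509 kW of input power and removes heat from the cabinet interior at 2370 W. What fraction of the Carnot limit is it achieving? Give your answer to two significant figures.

0.30

Converting, Q̇_C = 2370 W = 2.370 kW, so COP_actual = Q̇_C/Ẇ = 2.370/0.5090 = 4.656.
In absolute terms T_C = 279.15 K and T_H = 297.15 K, so ΔT = 18.00 K.
COP_Carnot = T_C/ΔT = 279.15/18.00 = 15.51.
η_II = COP_actual/COP_Carnot = 4.656/15.51 = 0.3002.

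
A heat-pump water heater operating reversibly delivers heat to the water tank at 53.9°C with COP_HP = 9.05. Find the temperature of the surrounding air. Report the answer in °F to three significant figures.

COP_HP = T_H/(T_H − T_C) gives T_H − T_C = T_H/COP.
With T_H = 327.05 K, T_C = 327.05 × (1 − 1/9.05) = 290.91 K.
Converting, 290.91 K = 63.97°F.

64.0 °F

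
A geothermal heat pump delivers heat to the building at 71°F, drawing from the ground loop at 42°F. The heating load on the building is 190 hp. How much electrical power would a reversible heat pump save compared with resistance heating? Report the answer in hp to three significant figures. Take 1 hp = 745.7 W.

180 hp

In absolute terms T_C = 278.71 K and T_H = 294.82 K, so ΔT = 16.11 K.
COP_Carnot = T_H/ΔT = 294.82/16.11 = 18.30.
Resistance heating needs Ẇ_res = Q̇_H = 190.0 hp; the reversible heat pump needs only Ẇ_hp = Q̇_H/COP = 10.38 hp.
Saving = 190.0 − 10.38 = 179.6 hp.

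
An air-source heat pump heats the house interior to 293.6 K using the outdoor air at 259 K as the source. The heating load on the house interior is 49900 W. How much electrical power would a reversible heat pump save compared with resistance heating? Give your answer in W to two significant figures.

44000 W

The reservoir spacing is ΔT = 293.6 − 259 = 34.60 K.
COP_Carnot = T_H/ΔT = 293.60/34.60 = 8.486.
Resistance heating needs Ẇ_res = Q̇_H = 49900 W; the reversible heat pump needs only Ẇ_hp = Q̇_H/COP = 5881 W.
Saving = 49900 − 5881 = 44020 W.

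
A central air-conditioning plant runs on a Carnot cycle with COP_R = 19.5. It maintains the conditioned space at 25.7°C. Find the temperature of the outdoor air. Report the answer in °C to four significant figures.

COP_R = T_C/(T_H − T_C) gives T_H − T_C = T_C/COP.
With T_C = 298.85 K, T_H = 298.85 × (1 + 1/19.5) = 314.18 K.
Converting, 314.18 K = 41.03°C.

41.03 °C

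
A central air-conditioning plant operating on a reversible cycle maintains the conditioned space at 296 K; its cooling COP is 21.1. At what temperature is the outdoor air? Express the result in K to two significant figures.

310 K

COP_R = T_C/(T_H − T_C) gives T_H − T_C = T_C/COP.
With T_C = 296.00 K, T_H = 296.00 × (1 + 1/21.1) = 310.03 K.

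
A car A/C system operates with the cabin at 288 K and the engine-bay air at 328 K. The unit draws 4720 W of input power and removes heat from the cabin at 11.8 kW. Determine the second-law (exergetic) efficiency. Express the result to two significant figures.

Converting, Q̇_C = 11.80 kW = 11800 W, so COP_actual = Q̇_C/Ẇ = 11800/4720 = 2.500.
The reservoir spacing is ΔT = 328 − 288 = 40.00 K.
COP_Carnot = T_C/ΔT = 288.00/40.00 = 7.200.
η_II = COP_actual/COP_Carnot = 2.500/7.200 = 0.3472.

0.35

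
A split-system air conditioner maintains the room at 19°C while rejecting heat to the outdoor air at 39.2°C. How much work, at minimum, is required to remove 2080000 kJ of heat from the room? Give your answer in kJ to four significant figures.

143800 kJ

In absolute terms T_C = 292.15 K and T_H = 312.35 K, so ΔT = 20.20 K.
The reversible limit is COP_R = T_C/ΔT = 14.46, so W_min = Q_C/COP = Q_C·ΔT/T_C.
W_min = 2080000 × 20.20/292.15 = 143800 kJ.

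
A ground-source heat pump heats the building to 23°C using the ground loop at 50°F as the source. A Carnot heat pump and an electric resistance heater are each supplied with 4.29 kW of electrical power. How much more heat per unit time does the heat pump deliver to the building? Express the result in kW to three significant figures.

In absolute terms T_C = 283.15 K and T_H = 296.15 K, so ΔT = 13.00 K.
COP_Carnot = T_H/ΔT = 296.15/13.00 = 22.78.
The heat pump delivers Q̇_H = COP × Ẇ = 97.73 kW; the resistance heater delivers Ẇ = 4.290 kW.
Extra = (COP − 1)·Ẇ = 93.44 kW.

93.4 kW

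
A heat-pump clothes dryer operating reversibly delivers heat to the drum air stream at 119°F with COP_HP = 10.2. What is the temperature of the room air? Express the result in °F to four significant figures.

COP_HP = T_H/(T_H − T_C) gives T_H − T_C = T_H/COP.
With T_H = 321.48 K, T_C = 321.48 × (1 − 1/10.2) = 289.97 K.
Converting, 289.97 K = 62.27°F.

62.27 °F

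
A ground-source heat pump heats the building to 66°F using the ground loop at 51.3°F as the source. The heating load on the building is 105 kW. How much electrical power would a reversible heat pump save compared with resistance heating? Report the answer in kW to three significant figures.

In absolute terms T_C = 283.87 K and T_H = 292.04 K, so ΔT = 8.167 K.
COP_Carnot = T_H/ΔT = 292.04/8.167 = 35.76.
Resistance heating needs Ẇ_res = Q̇_H = 105.0 kW; the reversible heat pump needs only Ẇ_hp = Q̇_H/COP = 2.936 kW.
Saving = 105.0 − 2.936 = 102.1 kW.

102 kW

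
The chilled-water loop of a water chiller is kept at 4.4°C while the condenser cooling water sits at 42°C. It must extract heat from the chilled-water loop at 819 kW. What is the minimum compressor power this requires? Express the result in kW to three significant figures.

111 kW

In absolute terms T_C = 277.55 K and T_H = 315.15 K, so ΔT = 37.60 K.
COP_Carnot = T_C/ΔT = 277.55/37.60 = 7.382.
Ẇ_min = Q̇/COP_Carnot = 819.0/7.382 = 111.0 kW.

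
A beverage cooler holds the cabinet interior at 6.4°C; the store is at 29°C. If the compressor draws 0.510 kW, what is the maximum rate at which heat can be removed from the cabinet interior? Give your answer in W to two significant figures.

6300 W

In absolute terms T_C = 279.55 K and T_H = 302.15 K, so ΔT = 22.60 K.
COP_Carnot = T_C/ΔT = 279.55/22.60 = 12.37.
Q̇_max = COP_Carnot × Ẇ = 12.37 × 0.5100 kW = 6.308 kW = 6308 W.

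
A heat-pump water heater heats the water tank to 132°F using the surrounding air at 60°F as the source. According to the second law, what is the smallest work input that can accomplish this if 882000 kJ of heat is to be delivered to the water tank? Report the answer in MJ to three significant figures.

In absolute terms T_C = 288.71 K and T_H = 328.71 K, so ΔT = 40.00 K.
The reversible limit is COP_HP = T_H/ΔT = 8.218, so W_min = Q_H/COP = Q_H·ΔT/T_H.
W_min = 882000 × 40.00/328.71 = 107300 kJ = 107.3 MJ.

107 MJ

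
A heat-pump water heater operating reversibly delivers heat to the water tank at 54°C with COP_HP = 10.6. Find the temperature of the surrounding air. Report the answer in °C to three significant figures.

COP_HP = T_H/(T_H − T_C) gives T_H − T_C = T_H/COP.
With T_H = 327.15 K, T_C = 327.15 × (1 − 1/10.6) = 296.29 K.
Converting, 296.29 K = 23.14°C.

23.1 °C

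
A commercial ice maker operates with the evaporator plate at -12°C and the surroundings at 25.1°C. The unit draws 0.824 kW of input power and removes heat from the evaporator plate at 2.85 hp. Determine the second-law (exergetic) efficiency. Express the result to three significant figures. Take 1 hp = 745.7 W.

0.366

Converting, Q̇_C = 2.850 hp = 2.125 kW, so COP_actual = Q̇_C/Ẇ = 2.125/0.8240 = 2.579.
In absolute terms T_C = 261.15 K and T_H = 298.25 K, so ΔT = 37.10 K.
COP_Carnot = T_C/ΔT = 261.15/37.10 = 7.039.
η_II = COP_actual/COP_Carnot = 2.579/7.039 = 0.3664.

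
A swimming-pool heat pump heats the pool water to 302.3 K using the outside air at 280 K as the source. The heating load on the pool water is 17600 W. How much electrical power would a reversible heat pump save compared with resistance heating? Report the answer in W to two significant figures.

16000 W

The reservoir spacing is ΔT = 302.3 − 280 = 22.30 K.
COP_Carnot = T_H/ΔT = 302.30/22.30 = 13.56.
Resistance heating needs Ẇ_res = Q̇_H = 17600 W; the reversible heat pump needs only Ẇ_hp = Q̇_H/COP = 1298 W.
Saving = 17600 − 1298 = 16300 W.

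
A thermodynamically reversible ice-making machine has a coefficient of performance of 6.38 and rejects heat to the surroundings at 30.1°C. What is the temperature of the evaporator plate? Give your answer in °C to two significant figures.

-11 °C

For a Carnot refrigerator COP_R = T_C/(T_H − T_C), so T_C = COP·T_H/(1 + COP).
With T_H = 303.25 K, T_C = 6.38 × 303.25/7.380 = 262.16 K.
Converting, 262.16 K = -10.99°C.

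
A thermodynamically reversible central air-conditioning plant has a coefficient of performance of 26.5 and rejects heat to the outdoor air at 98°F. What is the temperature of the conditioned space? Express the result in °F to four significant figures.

77.72 °F

For a Carnot refrigerator COP_R = T_C/(T_H − T_C), so T_C = COP·T_H/(1 + COP).
With T_H = 309.82 K, T_C = 26.5 × 309.82/27.50 = 298.55 K.
Converting, 298.55 K = 77.72°F.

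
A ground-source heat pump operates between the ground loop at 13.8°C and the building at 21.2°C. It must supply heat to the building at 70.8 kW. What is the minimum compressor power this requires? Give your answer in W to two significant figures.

1800 W

In absolute terms T_C = 286.95 K and T_H = 294.35 K, so ΔT = 7.400 K.
COP_Carnot = T_H/ΔT = 294.35/7.400 = 39.78.
Ẇ_min = Q̇/COP_Carnot = 70.80/39.78 = 1.780 kW = 1780 W.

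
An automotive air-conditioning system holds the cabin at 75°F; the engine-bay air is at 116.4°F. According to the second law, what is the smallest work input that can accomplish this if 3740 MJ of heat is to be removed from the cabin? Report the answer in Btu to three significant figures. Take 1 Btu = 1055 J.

In absolute terms T_C = 297.04 K and T_H = 320.04 K, so ΔT = 23.00 K.
The reversible limit is COP_R = T_C/ΔT = 12.91, so W_min = Q_C/COP = Q_C·ΔT/T_C.
W_min = 3740 × 23.00/297.04 = 289.6 MJ = 274500 Btu.

274000 Btu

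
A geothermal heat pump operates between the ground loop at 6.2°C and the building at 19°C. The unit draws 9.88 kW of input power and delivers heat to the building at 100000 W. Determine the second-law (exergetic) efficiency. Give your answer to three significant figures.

0.443

Converting, Q̇_H = 100000 W = 100.0 kW, so COP_actual = Q̇_H/Ẇ = 100.0/9.880 = 10.12.
In absolute terms T_C = 279.35 K and T_H = 292.15 K, so ΔT = 12.80 K.
COP_Carnot = T_H/ΔT = 292.15/12.80 = 22.82.
η_II = COP_actual/COP_Carnot = 10.12/22.82 = 0.4435.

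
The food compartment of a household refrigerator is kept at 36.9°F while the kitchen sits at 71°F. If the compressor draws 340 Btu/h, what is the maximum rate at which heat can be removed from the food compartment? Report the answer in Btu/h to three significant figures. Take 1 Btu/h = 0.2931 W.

4950 Btu/h

In absolute terms T_C = 275.87 K and T_H = 294.82 K, so ΔT = 18.94 K.
COP_Carnot = T_C/ΔT = 275.87/18.94 = 14.56.
Q̇_max = COP_Carnot × Ẇ = 14.56 × 340.0 Btu/h = 4951 Btu/h.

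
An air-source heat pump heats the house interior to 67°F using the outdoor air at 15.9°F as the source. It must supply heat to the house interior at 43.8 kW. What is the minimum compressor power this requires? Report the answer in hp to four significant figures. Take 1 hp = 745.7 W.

In absolute terms T_C = 264.21 K and T_H = 292.59 K, so ΔT = 28.39 K.
COP_Carnot = T_H/ΔT = 292.59/28.39 = 10.31.
Ẇ_min = Q̇/COP_Carnot = 43.80/10.31 = 4.250 kW = 5.699 hp.

5.699 hp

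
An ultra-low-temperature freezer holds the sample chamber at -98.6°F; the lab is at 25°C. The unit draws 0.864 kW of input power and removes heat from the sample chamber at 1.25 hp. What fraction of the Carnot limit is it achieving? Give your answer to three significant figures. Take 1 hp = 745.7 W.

0.525

Converting, Q̇_C = 1.250 hp = 0.9321 kW, so COP_actual = Q̇_C/Ẇ = 0.9321/0.8640 = 1.079.
In absolute terms T_C = 200.59 K and T_H = 298.15 K, so ΔT = 97.56 K.
COP_Carnot = T_C/ΔT = 200.59/97.56 = 2.056.
η_II = COP_actual/COP_Carnot = 1.079/2.056 = 0.5247.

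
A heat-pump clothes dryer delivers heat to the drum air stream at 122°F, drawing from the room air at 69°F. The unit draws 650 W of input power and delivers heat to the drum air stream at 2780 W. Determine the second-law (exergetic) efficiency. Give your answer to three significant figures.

COP_actual = Q̇_H/Ẇ = 2780/650.0 = 4.277.
In absolute terms T_C = 293.71 K and T_H = 323.15 K, so ΔT = 29.44 K.
COP_Carnot = T_H/ΔT = 323.15/29.44 = 10.97.
η_II = COP_actual/COP_Carnot = 4.277/10.97 = 0.3897.

0.390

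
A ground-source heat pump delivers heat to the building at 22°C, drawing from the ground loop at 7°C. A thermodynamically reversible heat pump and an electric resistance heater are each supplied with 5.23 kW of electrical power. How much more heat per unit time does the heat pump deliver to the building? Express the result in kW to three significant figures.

97.7 kW

In absolute terms T_C = 280.15 K and T_H = 295.15 K, so ΔT = 15.00 K.
COP_Carnot = T_H/ΔT = 295.15/15.00 = 19.68.
The heat pump delivers Q̇_H = COP × Ẇ = 102.9 kW; the resistance heater delivers Ẇ = 5.230 kW.
Extra = (COP − 1)·Ẇ = 97.68 kW.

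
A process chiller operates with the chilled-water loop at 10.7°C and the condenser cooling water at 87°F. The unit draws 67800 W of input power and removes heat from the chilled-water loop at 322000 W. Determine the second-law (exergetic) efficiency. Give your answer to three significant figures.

0.332

COP_actual = Q̇_C/Ẇ = 322000/67800 = 4.749.
In absolute terms T_C = 283.85 K and T_H = 303.71 K, so ΔT = 19.86 K.
COP_Carnot = T_C/ΔT = 283.85/19.86 = 14.30.
η_II = COP_actual/COP_Carnot = 4.749/14.30 = 0.3322.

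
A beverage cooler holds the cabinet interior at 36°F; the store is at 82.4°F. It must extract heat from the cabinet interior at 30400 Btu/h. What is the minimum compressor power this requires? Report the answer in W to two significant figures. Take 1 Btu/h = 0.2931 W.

830 W

In absolute terms T_C = 275.37 K and T_H = 301.15 K, so ΔT = 25.78 K.
COP_Carnot = T_C/ΔT = 275.37/25.78 = 10.68.
Ẇ_min = Q̇/COP_Carnot = 30400/10.68 = 2846 Btu/h = 834.1 W.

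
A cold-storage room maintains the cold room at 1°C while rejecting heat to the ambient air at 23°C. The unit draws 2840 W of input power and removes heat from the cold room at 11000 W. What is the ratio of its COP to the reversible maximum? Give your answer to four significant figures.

0.3108

COP_actual = Q̇_C/Ẇ = 11000/2840 = 3.873.
In absolute terms T_C = 274.15 K and T_H = 296.15 K, so ΔT = 22.00 K.
COP_Carnot = T_C/ΔT = 274.15/22.00 = 12.46.
η_II = COP_actual/COP_Carnot = 3.873/12.46 = 0.3108.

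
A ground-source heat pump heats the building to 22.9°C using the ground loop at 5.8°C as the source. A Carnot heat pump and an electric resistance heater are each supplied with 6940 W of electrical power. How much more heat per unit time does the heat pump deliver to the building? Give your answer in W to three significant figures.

113000 W

In absolute terms T_C = 278.95 K and T_H = 296.05 K, so ΔT = 17.10 K.
COP_Carnot = T_H/ΔT = 296.05/17.10 = 17.31.
The heat pump delivers Q̇_H = COP × Ẇ = 120200 W; the resistance heater delivers Ẇ = 6940 W.
Extra = (COP − 1)·Ẇ = 113200 W.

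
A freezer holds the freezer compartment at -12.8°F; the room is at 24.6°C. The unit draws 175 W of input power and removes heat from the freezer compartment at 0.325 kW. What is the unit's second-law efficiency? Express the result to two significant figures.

0.37

Converting, Q̇_C = 0.3250 kW = 325.0 W, so COP_actual = Q̇_C/Ẇ = 325.0/175.0 = 1.857.
In absolute terms T_C = 248.26 K and T_H = 297.75 K, so ΔT = 49.49 K.
COP_Carnot = T_C/ΔT = 248.26/49.49 = 5.017.
η_II = COP_actual/COP_Carnot = 1.857/5.017 = 0.3702.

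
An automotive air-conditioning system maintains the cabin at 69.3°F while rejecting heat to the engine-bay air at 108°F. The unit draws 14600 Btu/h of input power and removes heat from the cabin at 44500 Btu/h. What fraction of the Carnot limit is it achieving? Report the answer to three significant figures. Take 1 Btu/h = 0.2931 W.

0.223

COP_actual = Q̇_C/Ẇ = 44500/14600 = 3.048.
In absolute terms T_C = 293.87 K and T_H = 315.37 K, so ΔT = 21.50 K.
COP_Carnot = T_C/ΔT = 293.87/21.50 = 13.67.
η_II = COP_actual/COP_Carnot = 3.048/13.67 = 0.2230.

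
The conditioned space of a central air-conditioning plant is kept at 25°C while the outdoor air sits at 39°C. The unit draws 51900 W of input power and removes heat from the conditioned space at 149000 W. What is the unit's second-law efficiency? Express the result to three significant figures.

COP_actual = Q̇_C/Ẇ = 149000/51900 = 2.871.
In absolute terms T_C = 298.15 K and T_H = 312.15 K, so ΔT = 14.00 K.
COP_Carnot = T_C/ΔT = 298.15/14.00 = 21.30.
η_II = COP_actual/COP_Carnot = 2.871/21.30 = 0.1348.

0.135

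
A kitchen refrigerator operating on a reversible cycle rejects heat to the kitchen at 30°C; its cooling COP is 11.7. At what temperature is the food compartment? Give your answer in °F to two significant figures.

43 °F

For a Carnot refrigerator COP_R = T_C/(T_H − T_C), so T_C = COP·T_H/(1 + COP).
With T_H = 303.15 K, T_C = 11.7 × 303.15/12.70 = 279.28 K.
Converting, 279.28 K = 43.03°F.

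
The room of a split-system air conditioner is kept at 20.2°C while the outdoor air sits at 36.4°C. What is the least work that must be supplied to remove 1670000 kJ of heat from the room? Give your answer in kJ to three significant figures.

92200 kJ

In absolute terms T_C = 293.35 K and T_H = 309.55 K, so ΔT = 16.20 K.
The reversible limit is COP_R = T_C/ΔT = 18.11, so W_min = Q_C/COP = Q_C·ΔT/T_C.
W_min = 1670000 × 16.20/293.35 = 92220 kJ.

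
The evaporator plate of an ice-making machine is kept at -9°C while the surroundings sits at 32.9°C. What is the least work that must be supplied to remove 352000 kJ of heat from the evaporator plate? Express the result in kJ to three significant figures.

55800 kJ

In absolute terms T_C = 264.15 K and T_H = 306.05 K, so ΔT = 41.90 K.
The reversible limit is COP_R = T_C/ΔT = 6.304, so W_min = Q_C/COP = Q_C·ΔT/T_C.
W_min = 352000 × 41.90/264.15 = 55830 kJ.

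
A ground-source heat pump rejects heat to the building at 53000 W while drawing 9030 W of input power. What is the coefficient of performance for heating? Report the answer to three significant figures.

The first law gives Q̇_H = Q̇_C + Ẇ, so the three rates are Q̇_C = 43970, Q̇_H = 53000, Ẇ = 9030 W.
COP_HP = Q̇_H/Ẇ = 53000/9030 = 5.869.

5.87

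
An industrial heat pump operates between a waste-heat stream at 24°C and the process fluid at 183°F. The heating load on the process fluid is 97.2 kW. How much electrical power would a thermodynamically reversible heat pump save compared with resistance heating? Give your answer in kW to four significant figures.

In absolute terms T_C = 297.15 K and T_H = 357.04 K, so ΔT = 59.89 K.
COP_Carnot = T_H/ΔT = 357.04/59.89 = 5.962.
Resistance heating needs Ẇ_res = Q̇_H = 97.20 kW; the reversible heat pump needs only Ẇ_hp = Q̇_H/COP = 16.30 kW.
Saving = 97.20 − 16.30 = 80.90 kW.

80.90 kW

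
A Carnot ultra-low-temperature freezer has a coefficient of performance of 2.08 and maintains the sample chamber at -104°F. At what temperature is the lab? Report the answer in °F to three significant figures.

COP_R = T_C/(T_H − T_C) gives T_H − T_C = T_C/COP.
With T_C = 197.59 K, T_H = 197.59 × (1 + 1/2.08) = 292.59 K.
Converting, 292.59 K = 67.00°F.

67.0 °F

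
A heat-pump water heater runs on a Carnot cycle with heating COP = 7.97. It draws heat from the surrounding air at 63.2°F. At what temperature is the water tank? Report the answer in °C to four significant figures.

COP_HP = T_H/(T_H − T_C) rearranges to T_H = COP·T_C/(COP − 1).
With T_C = 290.48 K, T_H = 7.97 × 290.48/6.970 = 332.16 K.
Converting, 332.16 K = 59.01°C.

59.01 °C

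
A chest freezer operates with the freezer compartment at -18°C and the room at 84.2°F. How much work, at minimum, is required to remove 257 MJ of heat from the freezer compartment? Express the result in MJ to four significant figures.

In absolute terms T_C = 255.15 K and T_H = 302.15 K, so ΔT = 47.00 K.
The reversible limit is COP_R = T_C/ΔT = 5.429, so W_min = Q_C/COP = Q_C·ΔT/T_C.
W_min = 257.0 × 47.00/255.15 = 47.34 MJ.

47.34 MJ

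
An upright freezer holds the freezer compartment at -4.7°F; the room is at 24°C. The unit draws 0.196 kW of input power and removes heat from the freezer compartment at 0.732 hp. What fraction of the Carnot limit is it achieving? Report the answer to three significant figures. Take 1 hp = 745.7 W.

Converting, Q̇_C = 0.7320 hp = 0.5459 kW, so COP_actual = Q̇_C/Ẇ = 0.5459/0.1960 = 2.785.
In absolute terms T_C = 252.76 K and T_H = 297.15 K, so ΔT = 44.39 K.
COP_Carnot = T_C/ΔT = 252.76/44.39 = 5.694.
η_II = COP_actual/COP_Carnot = 2.785/5.694 = 0.4891.

0.489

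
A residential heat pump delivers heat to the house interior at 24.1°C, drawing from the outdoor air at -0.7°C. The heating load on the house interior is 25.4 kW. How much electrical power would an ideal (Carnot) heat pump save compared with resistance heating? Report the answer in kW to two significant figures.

In absolute terms T_C = 272.45 K and T_H = 297.25 K, so ΔT = 24.80 K.
COP_Carnot = T_H/ΔT = 297.25/24.80 = 11.99.
Resistance heating needs Ẇ_res = Q̇_H = 25.40 kW; the reversible heat pump needs only Ẇ_hp = Q̇_H/COP = 2.119 kW.
Saving = 25.40 − 2.119 = 23.28 kW.

23 kW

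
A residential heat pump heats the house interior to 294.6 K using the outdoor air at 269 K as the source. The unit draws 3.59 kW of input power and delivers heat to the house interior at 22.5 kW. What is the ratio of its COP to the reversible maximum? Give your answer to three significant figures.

COP_actual = Q̇_H/Ẇ = 22.50/3.590 = 6.267.
The reservoir spacing is ΔT = 294.6 − 269 = 25.60 K.
COP_Carnot = T_H/ΔT = 294.60/25.60 = 11.51.
η_II = COP_actual/COP_Carnot = 6.267/11.51 = 0.5446.

0.545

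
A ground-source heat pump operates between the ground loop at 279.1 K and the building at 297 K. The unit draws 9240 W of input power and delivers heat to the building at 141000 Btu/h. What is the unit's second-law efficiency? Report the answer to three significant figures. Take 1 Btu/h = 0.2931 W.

Converting, Q̇_H = 141000 Btu/h = 41330 W, so COP_actual = Q̇_H/Ẇ = 41330/9240 = 4.473.
The reservoir spacing is ΔT = 297 − 279.1 = 17.90 K.
COP_Carnot = T_H/ΔT = 297.00/17.90 = 16.59.
η_II = COP_actual/COP_Carnot = 4.473/16.59 = 0.2696.

0.270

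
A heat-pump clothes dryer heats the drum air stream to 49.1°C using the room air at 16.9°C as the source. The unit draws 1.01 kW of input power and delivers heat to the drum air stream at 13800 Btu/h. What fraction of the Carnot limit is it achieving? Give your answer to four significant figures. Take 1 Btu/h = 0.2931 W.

Converting, Q̇_H = 13800 Btu/h = 4.045 kW, so COP_actual = Q̇_H/Ẇ = 4.045/1.010 = 4.005.
In absolute terms T_C = 290.05 K and T_H = 322.25 K, so ΔT = 32.20 K.
COP_Carnot = T_H/ΔT = 322.25/32.20 = 10.01.
η_II = COP_actual/COP_Carnot = 4.005/10.01 = 0.4002.

0.4002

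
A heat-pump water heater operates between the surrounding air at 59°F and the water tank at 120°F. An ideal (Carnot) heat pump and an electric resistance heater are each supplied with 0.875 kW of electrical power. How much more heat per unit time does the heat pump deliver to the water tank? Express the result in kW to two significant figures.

7.4 kW

In absolute terms T_C = 288.15 K and T_H = 322.04 K, so ΔT = 33.89 K.
COP_Carnot = T_H/ΔT = 322.04/33.89 = 9.503.
The heat pump delivers Q̇_H = COP × Ẇ = 8.315 kW; the resistance heater delivers Ẇ = 0.8750 kW.
Extra = (COP − 1)·Ẇ = 7.440 kW.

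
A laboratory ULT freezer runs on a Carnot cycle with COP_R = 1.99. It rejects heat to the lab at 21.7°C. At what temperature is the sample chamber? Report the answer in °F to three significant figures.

-106 °F

For a Carnot refrigerator COP_R = T_C/(T_H − T_C), so T_C = COP·T_H/(1 + COP).
With T_H = 294.85 K, T_C = 1.99 × 294.85/2.990 = 196.24 K.
Converting, 196.24 K = -106.44°F.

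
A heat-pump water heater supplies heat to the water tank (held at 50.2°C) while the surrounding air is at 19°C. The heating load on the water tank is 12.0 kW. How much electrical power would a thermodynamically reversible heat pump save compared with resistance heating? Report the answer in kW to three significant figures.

10.8 kW

In absolute terms T_C = 292.15 K and T_H = 323.35 K, so ΔT = 31.20 K.
COP_Carnot = T_H/ΔT = 323.35/31.20 = 10.36.
Resistance heating needs Ẇ_res = Q̇_H = 12.00 kW; the reversible heat pump needs only Ẇ_hp = Q̇_H/COP = 1.158 kW.
Saving = 12.00 − 1.158 = 10.84 kW.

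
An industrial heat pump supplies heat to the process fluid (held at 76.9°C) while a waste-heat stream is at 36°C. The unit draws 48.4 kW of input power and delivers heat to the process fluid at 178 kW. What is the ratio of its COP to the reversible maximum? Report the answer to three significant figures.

0.430

COP_actual = Q̇_H/Ẇ = 178.0/48.40 = 3.678.
In absolute terms T_C = 309.15 K and T_H = 350.05 K, so ΔT = 40.90 K.
COP_Carnot = T_H/ΔT = 350.05/40.90 = 8.559.
η_II = COP_actual/COP_Carnot = 3.678/8.559 = 0.4297.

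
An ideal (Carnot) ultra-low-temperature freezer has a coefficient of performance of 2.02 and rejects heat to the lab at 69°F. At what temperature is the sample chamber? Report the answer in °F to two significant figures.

For a Carnot refrigerator COP_R = T_C/(T_H − T_C), so T_C = COP·T_H/(1 + COP).
With T_H = 293.71 K, T_C = 2.02 × 293.71/3.020 = 196.45 K.
Converting, 196.45 K = -106.06°F.

-110 °F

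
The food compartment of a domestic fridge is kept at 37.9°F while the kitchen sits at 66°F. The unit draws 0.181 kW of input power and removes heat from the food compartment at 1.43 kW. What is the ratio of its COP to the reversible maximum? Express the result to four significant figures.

0.4462

COP_actual = Q̇_C/Ẇ = 1.430/0.1810 = 7.901.
In absolute terms T_C = 276.43 K and T_H = 292.04 K, so ΔT = 15.61 K.
COP_Carnot = T_C/ΔT = 276.43/15.61 = 17.71.
η_II = COP_actual/COP_Carnot = 7.901/17.71 = 0.4462.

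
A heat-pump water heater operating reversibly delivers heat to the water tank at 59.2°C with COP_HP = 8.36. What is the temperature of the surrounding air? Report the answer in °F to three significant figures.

67.0 °F

COP_HP = T_H/(T_H − T_C) gives T_H − T_C = T_H/COP.
With T_H = 332.35 K, T_C = 332.35 × (1 − 1/8.36) = 292.60 K.
Converting, 292.60 K = 67.00°F.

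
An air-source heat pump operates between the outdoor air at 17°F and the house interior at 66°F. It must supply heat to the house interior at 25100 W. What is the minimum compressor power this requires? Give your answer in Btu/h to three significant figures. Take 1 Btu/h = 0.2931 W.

In absolute terms T_C = 264.82 K and T_H = 292.04 K, so ΔT = 27.22 K.
COP_Carnot = T_H/ΔT = 292.04/27.22 = 10.73.
Ẇ_min = Q̇/COP_Carnot = 25100/10.73 = 2340 W = 7983 Btu/h.

7980 Btu/h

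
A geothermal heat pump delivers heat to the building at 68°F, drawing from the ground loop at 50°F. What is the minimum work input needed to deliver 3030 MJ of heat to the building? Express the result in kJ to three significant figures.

103000 kJ

In absolute terms T_C = 283.15 K and T_H = 293.15 K, so ΔT = 10.00 K.
The reversible limit is COP_HP = T_H/ΔT = 29.32, so W_min = Q_H/COP = Q_H·ΔT/T_H.
W_min = 3030 × 10.00/293.15 = 103.4 MJ = 103400 kJ.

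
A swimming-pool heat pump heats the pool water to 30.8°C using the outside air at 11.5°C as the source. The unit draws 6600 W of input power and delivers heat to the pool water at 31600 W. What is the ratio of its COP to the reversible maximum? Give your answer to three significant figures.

COP_actual = Q̇_H/Ẇ = 31600/6600 = 4.788.
In absolute terms T_C = 284.65 K and T_H = 303.95 K, so ΔT = 19.30 K.
COP_Carnot = T_H/ΔT = 303.95/19.30 = 15.75.
η_II = COP_actual/COP_Carnot = 4.788/15.75 = 0.3040.

0.304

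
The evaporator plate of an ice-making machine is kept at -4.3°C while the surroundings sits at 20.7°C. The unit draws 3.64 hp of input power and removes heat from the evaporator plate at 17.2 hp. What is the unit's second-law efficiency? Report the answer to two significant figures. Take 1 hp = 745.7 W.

0.44

COP_actual = Q̇_C/Ẇ = 17.20/3.640 = 4.725.
In absolute terms T_C = 268.85 K and T_H = 293.85 K, so ΔT = 25.00 K.
COP_Carnot = T_C/ΔT = 268.85/25.00 = 10.75.
η_II = COP_actual/COP_Carnot = 4.725/10.75 = 0.4394.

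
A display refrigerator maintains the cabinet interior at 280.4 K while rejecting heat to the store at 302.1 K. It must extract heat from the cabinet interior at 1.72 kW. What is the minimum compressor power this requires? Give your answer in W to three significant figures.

133 W

The reservoir spacing is ΔT = 302.1 − 280.4 = 21.70 K.
COP_Carnot = T_C/ΔT = 280.40/21.70 = 12.92.
Ẇ_min = Q̇/COP_Carnot = 1.720/12.92 = 0.1331 kW = 133.1 W.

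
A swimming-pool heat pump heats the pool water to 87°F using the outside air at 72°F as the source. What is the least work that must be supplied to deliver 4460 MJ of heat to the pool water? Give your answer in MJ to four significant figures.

122.4 MJ

In absolute terms T_C = 295.37 K and T_H = 303.71 K, so ΔT = 8.333 K.
The reversible limit is COP_HP = T_H/ΔT = 36.44, so W_min = Q_H/COP = Q_H·ΔT/T_H.
W_min = 4460 × 8.333/303.71 = 122.4 MJ.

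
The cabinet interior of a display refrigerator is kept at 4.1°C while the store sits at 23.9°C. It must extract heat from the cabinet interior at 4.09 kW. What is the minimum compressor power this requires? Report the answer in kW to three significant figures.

0.292 kW

In absolute terms T_C = 277.25 K and T_H = 297.05 K, so ΔT = 19.80 K.
COP_Carnot = T_C/ΔT = 277.25/19.80 = 14.00.
Ẇ_min = Q̇/COP_Carnot = 4.090/14.00 = 0.2921 kW.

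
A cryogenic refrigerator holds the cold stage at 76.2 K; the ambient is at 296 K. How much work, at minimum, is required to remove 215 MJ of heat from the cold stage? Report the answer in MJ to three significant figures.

620 MJ

The reservoir spacing is ΔT = 296 − 76.2 = 219.8 K.
The reversible limit is COP_R = T_C/ΔT = 0.3467, so W_min = Q_C/COP = Q_C·ΔT/T_C.
W_min = 215.0 × 219.8/76.20 = 620.2 MJ.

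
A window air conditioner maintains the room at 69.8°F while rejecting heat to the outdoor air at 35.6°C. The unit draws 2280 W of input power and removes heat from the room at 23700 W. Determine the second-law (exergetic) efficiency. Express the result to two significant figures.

COP_actual = Q̇_C/Ẇ = 23700/2280 = 10.39.
In absolute terms T_C = 294.15 K and T_H = 308.75 K, so ΔT = 14.60 K.
COP_Carnot = T_C/ΔT = 294.15/14.60 = 20.15.
η_II = COP_actual/COP_Carnot = 10.39/20.15 = 0.5159.

0.52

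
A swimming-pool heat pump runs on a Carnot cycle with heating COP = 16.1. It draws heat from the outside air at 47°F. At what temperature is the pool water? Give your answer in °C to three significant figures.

27.0 °C

COP_HP = T_H/(T_H − T_C) rearranges to T_H = COP·T_C/(COP − 1).
With T_C = 281.48 K, T_H = 16.1 × 281.48/15.10 = 300.12 K.
Converting, 300.12 K = 26.97°C.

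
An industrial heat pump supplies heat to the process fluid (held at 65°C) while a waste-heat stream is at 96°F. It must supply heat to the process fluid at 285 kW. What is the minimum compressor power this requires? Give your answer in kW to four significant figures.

In absolute terms T_C = 308.71 K and T_H = 338.15 K, so ΔT = 29.44 K.
COP_Carnot = T_H/ΔT = 338.15/29.44 = 11.48.
Ẇ_min = Q̇/COP_Carnot = 285.0/11.48 = 24.82 kW.

24.82 kW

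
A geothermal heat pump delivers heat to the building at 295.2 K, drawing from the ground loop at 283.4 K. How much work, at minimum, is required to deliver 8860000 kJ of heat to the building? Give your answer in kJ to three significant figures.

The reservoir spacing is ΔT = 295.2 − 283.4 = 11.80 K.
The reversible limit is COP_HP = T_H/ΔT = 25.02, so W_min = Q_H/COP = Q_H·ΔT/T_H.
W_min = 8860000 × 11.80/295.20 = 354200 kJ.

354000 kJ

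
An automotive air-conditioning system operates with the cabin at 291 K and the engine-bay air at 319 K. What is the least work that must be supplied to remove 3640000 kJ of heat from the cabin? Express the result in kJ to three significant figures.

The reservoir spacing is ΔT = 319 − 291 = 28.00 K.
The reversible limit is COP_R = T_C/ΔT = 10.39, so W_min = Q_C/COP = Q_C·ΔT/T_C.
W_min = 3640000 × 28.00/291.00 = 350200 kJ.

350000 kJ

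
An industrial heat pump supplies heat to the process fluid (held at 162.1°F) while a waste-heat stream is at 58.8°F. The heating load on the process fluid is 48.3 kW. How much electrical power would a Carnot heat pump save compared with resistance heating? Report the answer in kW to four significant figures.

40.28 kW

In absolute terms T_C = 288.04 K and T_H = 345.43 K, so ΔT = 57.39 K.
COP_Carnot = T_H/ΔT = 345.43/57.39 = 6.019.
Resistance heating needs Ẇ_res = Q̇_H = 48.30 kW; the reversible heat pump needs only Ẇ_hp = Q̇_H/COP = 8.024 kW.
Saving = 48.30 − 8.024 = 40.28 kW.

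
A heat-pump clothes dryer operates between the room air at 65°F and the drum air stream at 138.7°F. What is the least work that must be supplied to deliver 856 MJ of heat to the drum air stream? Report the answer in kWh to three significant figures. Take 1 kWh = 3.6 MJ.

29.3 kWh

In absolute terms T_C = 291.48 K and T_H = 332.43 K, so ΔT = 40.94 K.
The reversible limit is COP_HP = T_H/ΔT = 8.119, so W_min = Q_H/COP = Q_H·ΔT/T_H.
W_min = 856.0 × 40.94/332.43 = 105.4 MJ = 29.29 kWh.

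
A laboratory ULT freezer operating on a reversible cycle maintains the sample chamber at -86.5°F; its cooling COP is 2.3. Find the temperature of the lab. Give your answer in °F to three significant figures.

COP_R = T_C/(T_H − T_C) gives T_H − T_C = T_C/COP.
With T_C = 207.32 K, T_H = 207.32 × (1 + 1/2.3) = 297.45 K.
Converting, 297.45 K = 75.75°F.

75.7 °F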